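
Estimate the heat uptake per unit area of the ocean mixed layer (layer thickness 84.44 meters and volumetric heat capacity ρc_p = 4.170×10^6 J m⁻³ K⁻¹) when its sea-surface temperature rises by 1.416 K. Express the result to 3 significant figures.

Areal heat capacity C = ρc_p × D = 4.170×10^6 × 84.44 = 3.52×10^8 J m⁻² K⁻¹.
ΔQ = C ΔT = 3.52×10^8 × 1.416 = 4.99×10^8 J/m².

4.99×10^8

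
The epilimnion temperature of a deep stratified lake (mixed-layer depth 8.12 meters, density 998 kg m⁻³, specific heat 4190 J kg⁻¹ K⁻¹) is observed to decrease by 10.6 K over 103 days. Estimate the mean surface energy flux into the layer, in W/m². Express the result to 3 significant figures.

-40.4

Areal heat capacity C = ρ c_p D = 998 × 4190 × 8.12 = 3.40×10^7 J/(m^2 K).
Required heat per unit area: Q = C ΔT = 3.40×10^7 × -10.6 = -3.60×10^8 J/m².
Flux F = Q / Δt = -3.60×10^8 / 8.90×10^6 s = -40.4 W/m².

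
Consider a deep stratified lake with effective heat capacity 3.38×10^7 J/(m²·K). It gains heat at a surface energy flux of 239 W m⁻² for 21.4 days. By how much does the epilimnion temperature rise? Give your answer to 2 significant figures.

13 K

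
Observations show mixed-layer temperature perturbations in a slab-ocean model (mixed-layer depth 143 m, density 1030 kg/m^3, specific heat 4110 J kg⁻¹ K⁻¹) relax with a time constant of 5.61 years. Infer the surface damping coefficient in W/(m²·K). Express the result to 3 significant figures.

3.42

Areal heat capacity C = ρ c_p D = 1030 × 4110 × 143 = 6.05×10^8 J/(m²·K).
τ = 5.61 years = 1.77×10^8 s.
λ = C / τ = 6.05×10^8 / 1.77×10^8 = 3.42 W/(m²·K).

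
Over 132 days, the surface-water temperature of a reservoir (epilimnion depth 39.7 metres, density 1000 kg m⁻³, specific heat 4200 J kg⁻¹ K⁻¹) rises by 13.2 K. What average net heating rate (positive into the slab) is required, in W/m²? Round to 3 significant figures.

193

Areal heat capacity C = ρ c_p D = 1000 × 4200 × 39.7 = 1.67×10^8 J m⁻² K⁻¹.
Required heat per unit area: Q = C ΔT = 1.67×10^8 × 13.2 = 2.20×10^9 J/m².
Flux F = Q / Δt = 2.20×10^9 / 1.14×10^7 s = 193 W/m².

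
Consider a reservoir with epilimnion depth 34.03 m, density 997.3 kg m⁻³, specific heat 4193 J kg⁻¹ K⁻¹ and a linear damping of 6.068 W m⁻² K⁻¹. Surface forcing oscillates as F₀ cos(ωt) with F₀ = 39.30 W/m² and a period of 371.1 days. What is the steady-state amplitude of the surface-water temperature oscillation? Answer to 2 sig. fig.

Areal heat capacity C = ρ c_p D = 997.3 × 4193 × 34.03 = 1.42×10^8 J/(m²·K).
Angular frequency ω = 2π / T = 2π / 3.21×10^7 s = 1.96×10^-7 s⁻¹.
√((Cω)² + λ²) = √((27.9)² + 6.068²) = 28.5 W/(m²·K).
Amplitude A = F₀ / √((Cω)²+λ²) = 39.30 / 28.5 = 1.38 K.

1.4 K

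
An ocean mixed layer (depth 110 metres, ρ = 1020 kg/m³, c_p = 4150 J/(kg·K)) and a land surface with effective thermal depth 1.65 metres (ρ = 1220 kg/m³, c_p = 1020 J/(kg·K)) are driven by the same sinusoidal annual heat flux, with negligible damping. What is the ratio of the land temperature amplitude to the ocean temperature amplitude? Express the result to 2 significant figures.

230

C_ocean = 1020 × 4150 × 110 = 4.66×10^8 J/(m²·K).
C_land = 1220 × 1020 × 1.65 = 2.05×10^6 J/(m²·K).
Undamped amplitude ∝ 1/C, so A_land/A_ocean = C_ocean/C_land = 227.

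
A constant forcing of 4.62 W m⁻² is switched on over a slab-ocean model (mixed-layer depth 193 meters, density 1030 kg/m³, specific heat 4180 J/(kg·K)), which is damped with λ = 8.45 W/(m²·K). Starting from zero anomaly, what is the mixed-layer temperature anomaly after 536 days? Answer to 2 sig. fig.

0.21 K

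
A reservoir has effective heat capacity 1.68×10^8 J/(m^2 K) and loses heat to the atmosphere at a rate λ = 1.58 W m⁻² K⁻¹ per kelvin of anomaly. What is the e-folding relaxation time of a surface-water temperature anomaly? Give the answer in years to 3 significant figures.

3.37 years

Areal heat capacity C = 1.68×10^8 J/(m^2 K) (given).
Relaxation time τ = C / λ = 1.68×10^8 / 1.58 = 1.06×10^8 s.
In years: 1.06×10^8 s / (3.156×10^7 s/year) = 3.37 years.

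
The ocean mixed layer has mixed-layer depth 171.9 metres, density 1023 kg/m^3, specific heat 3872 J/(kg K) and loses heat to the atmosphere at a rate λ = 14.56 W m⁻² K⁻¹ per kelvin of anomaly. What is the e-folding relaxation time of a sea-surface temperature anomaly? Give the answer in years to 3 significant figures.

1.48 years

Areal heat capacity C = ρ c_p D = 1023 × 3872 × 171.9 = 6.81×10^8 J/(m²·K).
Relaxation time τ = C / λ = 6.81×10^8 / 14.56 = 4.68×10^7 s.
In years: 4.68×10^7 s / (3.156×10^7 s/year) = 1.48 years.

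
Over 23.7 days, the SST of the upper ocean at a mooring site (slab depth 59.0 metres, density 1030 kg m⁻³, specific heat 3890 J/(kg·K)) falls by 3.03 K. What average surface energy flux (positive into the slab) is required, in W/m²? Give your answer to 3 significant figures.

Areal heat capacity C = ρ c_p D = 1030 × 3890 × 59.0 = 2.36×10^8 J/(m²·K).
Required heat per unit area: Q = C ΔT = 2.36×10^8 × -3.03 = -7.16×10^8 J/m².
Flux F = Q / Δt = -7.16×10^8 / 2.05×10^6 s = -350 W/m².

-350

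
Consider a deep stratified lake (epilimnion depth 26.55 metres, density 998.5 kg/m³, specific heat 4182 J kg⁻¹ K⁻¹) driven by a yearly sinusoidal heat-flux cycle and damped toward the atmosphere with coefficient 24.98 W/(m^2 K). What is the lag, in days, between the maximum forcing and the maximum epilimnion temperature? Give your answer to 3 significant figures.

Areal heat capacity C = ρ c_p D = 998.5 × 4182 × 26.55 = 1.11×10^8 J m⁻² K⁻¹.
ω = 2π / 3.15×10^7 s = 1.99×10^-7 s⁻¹.
Phase lag φ = arctan(Cω/λ) = arctan(22.1/24.98) = 0.724 rad.
Time lag = φ / ω = 0.724 / 1.99×10^-7 = 3.63×10^6 s = 42.1 days.

42.1 days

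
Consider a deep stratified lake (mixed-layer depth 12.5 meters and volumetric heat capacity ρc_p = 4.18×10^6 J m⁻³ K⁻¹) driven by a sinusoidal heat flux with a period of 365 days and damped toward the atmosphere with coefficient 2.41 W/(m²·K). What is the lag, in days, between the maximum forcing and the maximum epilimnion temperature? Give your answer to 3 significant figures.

Areal heat capacity C = ρc_p × D = 4.18×10^6 × 12.5 = 5.22×10^7 J m⁻² K⁻¹.
ω = 2π / 3.15×10^7 s = 1.99×10^-7 s⁻¹.
Phase lag φ = arctan(Cω/λ) = arctan(10.4/2.41) = 1.34 rad.
Time lag = φ / ω = 1.34 / 1.99×10^-7 = 6.74×10^6 s = 78.0 days.

78.0 days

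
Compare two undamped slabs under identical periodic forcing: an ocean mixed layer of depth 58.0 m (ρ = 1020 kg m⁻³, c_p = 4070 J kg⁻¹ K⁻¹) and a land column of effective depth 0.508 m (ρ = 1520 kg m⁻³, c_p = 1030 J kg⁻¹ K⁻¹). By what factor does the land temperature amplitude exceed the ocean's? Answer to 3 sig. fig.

303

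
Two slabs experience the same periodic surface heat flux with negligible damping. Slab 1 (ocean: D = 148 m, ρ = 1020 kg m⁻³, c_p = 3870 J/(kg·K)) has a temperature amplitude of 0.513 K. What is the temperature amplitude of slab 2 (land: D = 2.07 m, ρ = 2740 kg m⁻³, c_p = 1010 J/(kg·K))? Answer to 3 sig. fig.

C_ocean = 5.84×10^8 J/(m²·K); C_land = 5.73×10^6 J/(m²·K).
A ∝ 1/C ⇒ A_land = A_ocean × C_ocean/C_land = 0.513 × 102 = 52.3 K.

52.3 K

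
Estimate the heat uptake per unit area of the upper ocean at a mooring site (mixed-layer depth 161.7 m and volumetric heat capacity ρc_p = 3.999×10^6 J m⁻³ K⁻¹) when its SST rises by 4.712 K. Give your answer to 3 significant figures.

3.05×10^9

Areal heat capacity C = ρc_p × D = 3.999×10^6 × 161.7 = 6.47×10^8 J/(m²·K).
ΔQ = C ΔT = 6.47×10^8 × 4.712 = 3.05×10^9 J/m².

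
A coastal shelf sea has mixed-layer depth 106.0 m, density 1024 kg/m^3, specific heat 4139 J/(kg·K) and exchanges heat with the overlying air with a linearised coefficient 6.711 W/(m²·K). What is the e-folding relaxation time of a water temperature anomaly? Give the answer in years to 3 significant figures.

2.12 years

Areal heat capacity C = ρ c_p D = 1024 × 4139 × 106.0 = 4.49×10^8 J/(m^2 K).
Relaxation time τ = C / λ = 4.49×10^8 / 6.711 = 6.69×10^7 s.
In years: 6.69×10^7 s / (3.156×10^7 s/year) = 2.12 years.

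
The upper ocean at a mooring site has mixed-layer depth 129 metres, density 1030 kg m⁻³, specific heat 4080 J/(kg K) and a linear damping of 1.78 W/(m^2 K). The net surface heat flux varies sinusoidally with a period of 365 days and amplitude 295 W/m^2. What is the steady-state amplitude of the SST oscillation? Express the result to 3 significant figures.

Areal heat capacity C = ρ c_p D = 1030 × 4080 × 129 = 5.42×10^8 J/(m^2 K).
Angular frequency ω = 2π / T = 2π / 3.15×10^7 s = 1.99×10^-7 s⁻¹.
√((Cω)² + λ²) = √((108)² + 1.78²) = 108 W/(m²·K).
Amplitude A = F₀ / √((Cω)²+λ²) = 295 / 108 = 2.73 K.

2.73 K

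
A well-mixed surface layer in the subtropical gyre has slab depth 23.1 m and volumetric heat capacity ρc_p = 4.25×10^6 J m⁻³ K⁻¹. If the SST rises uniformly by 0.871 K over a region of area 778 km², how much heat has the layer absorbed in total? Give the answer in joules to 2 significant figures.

6.7×10^16 J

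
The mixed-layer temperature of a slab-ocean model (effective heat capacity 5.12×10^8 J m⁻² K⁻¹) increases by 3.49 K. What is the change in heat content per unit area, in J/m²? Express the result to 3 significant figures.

1.79×10^9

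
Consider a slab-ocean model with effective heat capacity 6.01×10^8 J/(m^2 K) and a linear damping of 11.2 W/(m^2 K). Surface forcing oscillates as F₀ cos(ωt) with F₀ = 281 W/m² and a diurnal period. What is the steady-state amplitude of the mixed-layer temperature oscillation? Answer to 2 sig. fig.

0.0064 K

Areal heat capacity C = 6.01×10^8 J/(m^2 K) (given).
Angular frequency ω = 2π / T = 2π / 86400 s = 7.27×10^-5 s⁻¹.
√((Cω)² + λ²) = √((43700)² + 11.2²) = 43700 W/(m²·K).
Amplitude A = F₀ / √((Cω)²+λ²) = 281 / 43700 = 0.00643 K.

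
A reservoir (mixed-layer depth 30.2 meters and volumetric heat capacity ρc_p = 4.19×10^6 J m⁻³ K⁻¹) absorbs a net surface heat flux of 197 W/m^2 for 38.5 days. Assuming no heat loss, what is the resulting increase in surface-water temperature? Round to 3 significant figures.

5.18 K

Areal heat capacity C = ρc_p × D = 4.19×10^6 × 30.2 = 1.27×10^8 J/(m²·K).
Net heat input Q = F Δt = 197 × (38.5 days × 86400 s/day) = 6.55×10^8 J/m².
ΔT = Q / C = 6.55×10^8 / 1.27×10^8 = 5.18 K.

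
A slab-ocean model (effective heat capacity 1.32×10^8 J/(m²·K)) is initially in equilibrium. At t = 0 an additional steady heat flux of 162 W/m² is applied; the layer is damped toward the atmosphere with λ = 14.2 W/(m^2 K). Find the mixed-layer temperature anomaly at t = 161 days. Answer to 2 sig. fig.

Areal heat capacity C = 1.32×10^8 J/(m²·K) (given).
τ = C / λ = 1.32×10^8 / 14.2 = 9.30×10^6 s.
Equilibrium anomaly ΔT_eq = F / λ = 162 / 14.2 = 11.4 K.
t = 161 days = 1.39×10^7 s, so t/τ = 1.50.
ΔT(t) = ΔT_eq (1 − e^(−t/τ)) = 11.4 × (1 − e^−1.50) = 8.85 K.

8.9 K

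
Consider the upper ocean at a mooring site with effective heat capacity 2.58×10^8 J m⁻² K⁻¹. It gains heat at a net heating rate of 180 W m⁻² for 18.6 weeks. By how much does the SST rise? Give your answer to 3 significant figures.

Areal heat capacity C = 2.58×10^8 J m⁻² K⁻¹ (given).
Net heat input Q = F Δt = 180 × (18.6 weeks × 6.048×10^5 s/week) = 2.02×10^9 J/m².
ΔT = Q / C = 2.02×10^9 / 2.58×10^8 = 7.85 K.

7.85 K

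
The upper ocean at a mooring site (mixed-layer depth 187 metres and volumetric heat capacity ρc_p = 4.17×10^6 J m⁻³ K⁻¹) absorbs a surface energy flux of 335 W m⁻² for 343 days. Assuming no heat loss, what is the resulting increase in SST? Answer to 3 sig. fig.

12.7 K

Areal heat capacity C = ρc_p × D = 4.17×10^6 × 187 = 7.80×10^8 J/(m^2 K).
Net heat input Q = F Δt = 335 × (343 days × 86400 s/day) = 9.93×10^9 J/m².
ΔT = Q / C = 9.93×10^9 / 7.80×10^8 = 12.7 K.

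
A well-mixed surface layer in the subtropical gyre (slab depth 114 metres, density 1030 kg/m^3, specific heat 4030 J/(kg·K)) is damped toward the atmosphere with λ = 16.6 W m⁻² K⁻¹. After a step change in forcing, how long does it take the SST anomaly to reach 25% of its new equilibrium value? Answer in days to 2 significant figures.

Areal heat capacity C = ρ c_p D = 1030 × 4030 × 114 = 4.73×10^8 J/(m^2 K).
τ = C / λ = 4.73×10^8 / 16.6 = 2.85×10^7 s.
Fraction reached: 1 − e^(−t/τ) = 0.25 ⇒ t = −τ ln(1 − 0.25) = τ × 0.288.
t = 8.20×10^6 s = 94.9 days.

95 days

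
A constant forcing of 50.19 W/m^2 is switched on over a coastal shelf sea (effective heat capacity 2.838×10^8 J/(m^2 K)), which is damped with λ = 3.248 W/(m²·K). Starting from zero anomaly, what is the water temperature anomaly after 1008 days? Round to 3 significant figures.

Areal heat capacity C = 2.838×10^8 J/(m^2 K) (given).
τ = C / λ = 2.84×10^8 / 3.248 = 8.74×10^7 s.
Equilibrium anomaly ΔT_eq = F / λ = 50.19 / 3.248 = 15.5 K.
t = 1008 days = 8.71×10^7 s, so t/τ = 0.997.
ΔT(t) = ΔT_eq (1 − e^(−t/τ)) = 15.5 × (1 − e^−0.997) = 9.75 K.

9.75 K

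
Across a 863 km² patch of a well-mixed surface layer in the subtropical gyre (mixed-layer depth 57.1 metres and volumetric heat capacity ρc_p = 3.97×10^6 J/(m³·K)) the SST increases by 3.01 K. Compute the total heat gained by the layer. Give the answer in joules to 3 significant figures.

5.89×10^17 J

Areal heat capacity C = ρc_p × D = 3.97×10^6 × 57.1 = 2.27×10^8 J m⁻² K⁻¹.
Heat per unit area: q = C ΔT = 2.27×10^8 × 3.01 = 6.82×10^8 J/m².
Total heat: Q = q × A = 6.82×10^8 × (863 × 10⁶ m²) = 5.89×10^17 J.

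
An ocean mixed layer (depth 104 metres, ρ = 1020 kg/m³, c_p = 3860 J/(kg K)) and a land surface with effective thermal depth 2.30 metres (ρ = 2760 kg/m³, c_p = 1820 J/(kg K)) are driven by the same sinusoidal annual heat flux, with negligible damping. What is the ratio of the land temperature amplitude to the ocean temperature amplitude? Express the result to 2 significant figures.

35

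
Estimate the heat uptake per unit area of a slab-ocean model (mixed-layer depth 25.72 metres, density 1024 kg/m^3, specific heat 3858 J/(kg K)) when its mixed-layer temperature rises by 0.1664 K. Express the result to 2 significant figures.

Areal heat capacity C = ρ c_p D = 1024 × 3858 × 25.72 = 1.02×10^8 J/(m²·K).
ΔQ = C ΔT = 1.02×10^8 × 0.1664 = 1.69×10^7 J/m².

1.7×10^7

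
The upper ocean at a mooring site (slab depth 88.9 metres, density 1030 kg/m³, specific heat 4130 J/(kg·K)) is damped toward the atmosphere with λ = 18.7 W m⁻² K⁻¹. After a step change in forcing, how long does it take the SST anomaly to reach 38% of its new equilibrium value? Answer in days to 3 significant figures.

112 days

Areal heat capacity C = ρ c_p D = 1030 × 4130 × 88.9 = 3.78×10^8 J/(m²·K).
τ = C / λ = 3.78×10^8 / 18.7 = 2.02×10^7 s.
Fraction reached: 1 − e^(−t/τ) = 0.38 ⇒ t = −τ ln(1 − 0.38) = τ × 0.478.
t = 9.67×10^6 s = 112 days.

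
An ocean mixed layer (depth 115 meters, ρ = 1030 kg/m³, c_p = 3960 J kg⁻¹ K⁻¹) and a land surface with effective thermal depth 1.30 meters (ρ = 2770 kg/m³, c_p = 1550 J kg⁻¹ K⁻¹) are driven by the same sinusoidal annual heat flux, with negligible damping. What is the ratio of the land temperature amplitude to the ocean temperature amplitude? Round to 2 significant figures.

C_ocean = 1030 × 3960 × 115 = 4.69×10^8 J/(m²·K).
C_land = 2770 × 1550 × 1.30 = 5.58×10^6 J/(m²·K).
Undamped amplitude ∝ 1/C, so A_land/A_ocean = C_ocean/C_land = 84.0.

84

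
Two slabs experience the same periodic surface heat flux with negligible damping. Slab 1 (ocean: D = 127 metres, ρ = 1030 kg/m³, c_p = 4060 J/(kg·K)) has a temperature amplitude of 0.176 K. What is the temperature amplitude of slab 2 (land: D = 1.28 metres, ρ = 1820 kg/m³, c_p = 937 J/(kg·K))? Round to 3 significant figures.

C_ocean = 5.31×10^8 J/(m²·K); C_land = 2.18×10^6 J/(m²·K).
A ∝ 1/C ⇒ A_land = A_ocean × C_ocean/C_land = 0.176 × 243 = 42.8 K.

42.8 K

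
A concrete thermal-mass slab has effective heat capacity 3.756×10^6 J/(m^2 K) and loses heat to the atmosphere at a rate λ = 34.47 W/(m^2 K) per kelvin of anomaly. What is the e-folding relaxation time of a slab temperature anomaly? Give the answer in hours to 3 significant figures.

Areal heat capacity C = 3.756×10^6 J/(m^2 K) (given).
Relaxation time τ = C / λ = 3.76×10^6 / 34.47 = 1.09×10^5 s.
In hours: 1.09×10^5 s / (3600 s/hour) = 30.3 hours.

30.3 hours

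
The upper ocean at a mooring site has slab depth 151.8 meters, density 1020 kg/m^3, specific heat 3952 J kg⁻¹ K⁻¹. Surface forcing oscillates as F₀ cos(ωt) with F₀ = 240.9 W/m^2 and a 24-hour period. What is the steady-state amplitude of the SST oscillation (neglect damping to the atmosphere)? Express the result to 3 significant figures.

0.00541 K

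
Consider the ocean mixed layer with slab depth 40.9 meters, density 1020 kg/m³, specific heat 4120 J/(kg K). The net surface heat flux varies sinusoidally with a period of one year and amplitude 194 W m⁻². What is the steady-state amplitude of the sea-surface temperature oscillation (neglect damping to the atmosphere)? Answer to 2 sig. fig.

Areal heat capacity C = ρ c_p D = 1020 × 4120 × 40.9 = 1.72×10^8 J/(m²·K).
Angular frequency ω = 2π / T = 2π / 3.15×10^7 s = 1.99×10^-7 s⁻¹.
Cω = 1.72×10^8 × 1.99×10^-7 = 34.2 W/(m²·K).
Amplitude A = F₀ / (Cω) = 194 / 34.2 = 5.67 K.

5.7 K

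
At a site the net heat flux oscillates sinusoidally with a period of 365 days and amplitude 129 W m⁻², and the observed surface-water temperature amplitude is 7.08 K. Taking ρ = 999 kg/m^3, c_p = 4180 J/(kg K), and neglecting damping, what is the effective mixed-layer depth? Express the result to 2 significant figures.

ω = 2π / 3.15×10^7 s = 1.99×10^-7 s⁻¹.
Required C = F₀ / (A ω) = 129 / (7.08 × 1.99×10^-7) = 9.14×10^7 J/(m²·K).
D = C / (ρ c_p) = 9.14×10^7 / (999 × 4180) = 21.9 m.

22 m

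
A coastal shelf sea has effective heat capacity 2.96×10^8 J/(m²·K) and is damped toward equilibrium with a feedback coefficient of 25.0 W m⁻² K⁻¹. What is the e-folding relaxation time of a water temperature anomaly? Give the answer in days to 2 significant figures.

140 days

Areal heat capacity C = 2.96×10^8 J/(m²·K) (given).
Relaxation time τ = C / λ = 2.96×10^8 / 25.0 = 1.18×10^7 s.
In days: 1.18×10^7 s / (86400 s/day) = 137 days.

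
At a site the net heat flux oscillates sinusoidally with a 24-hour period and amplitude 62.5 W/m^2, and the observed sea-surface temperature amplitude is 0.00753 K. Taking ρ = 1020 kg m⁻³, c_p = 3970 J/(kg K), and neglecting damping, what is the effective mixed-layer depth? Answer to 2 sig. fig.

ω = 2π / 86400 s = 7.27×10^-5 s⁻¹.
Required C = F₀ / (A ω) = 62.5 / (0.00753 × 7.27×10^-5) = 1.14×10^8 J/(m²·K).
D = C / (ρ c_p) = 1.14×10^8 / (1020 × 3970) = 28.2 m.

28 m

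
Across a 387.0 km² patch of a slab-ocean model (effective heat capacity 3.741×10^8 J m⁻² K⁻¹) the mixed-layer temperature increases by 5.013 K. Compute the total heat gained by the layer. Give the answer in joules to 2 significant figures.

Areal heat capacity C = 3.741×10^8 J m⁻² K⁻¹ (given).
Heat per unit area: q = C ΔT = 3.74×10^8 × 5.013 = 1.88×10^9 J/m².
Total heat: Q = q × A = 1.88×10^9 × (387.0 × 10⁶ m²) = 7.26×10^17 J.

7.3×10^17 J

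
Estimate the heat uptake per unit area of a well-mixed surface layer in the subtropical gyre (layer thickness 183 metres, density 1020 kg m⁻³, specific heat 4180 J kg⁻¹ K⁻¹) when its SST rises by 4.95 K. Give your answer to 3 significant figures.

3.86×10^9

Areal heat capacity C = ρ c_p D = 1020 × 4180 × 183 = 7.80×10^8 J m⁻² K⁻¹.
ΔQ = C ΔT = 7.80×10^8 × 4.95 = 3.86×10^9 J/m².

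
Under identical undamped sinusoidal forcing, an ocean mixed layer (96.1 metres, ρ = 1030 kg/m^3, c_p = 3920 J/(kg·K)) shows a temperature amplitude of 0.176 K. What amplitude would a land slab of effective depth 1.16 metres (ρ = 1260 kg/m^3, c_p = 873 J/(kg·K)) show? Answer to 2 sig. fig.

54 K

C_ocean = 3.88×10^8 J/(m²·K); C_land = 1.28×10^6 J/(m²·K).
A ∝ 1/C ⇒ A_land = A_ocean × C_ocean/C_land = 0.176 × 304 = 53.5 K.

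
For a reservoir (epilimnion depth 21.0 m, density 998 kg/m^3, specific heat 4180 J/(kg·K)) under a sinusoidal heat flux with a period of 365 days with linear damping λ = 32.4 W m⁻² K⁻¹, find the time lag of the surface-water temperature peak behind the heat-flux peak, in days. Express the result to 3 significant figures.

28.7 days

Areal heat capacity C = ρ c_p D = 998 × 4180 × 21.0 = 8.76×10^7 J/(m^2 K).
ω = 2π / 3.15×10^7 s = 1.99×10^-7 s⁻¹.
Phase lag φ = arctan(Cω/λ) = arctan(17.5/32.4) = 0.494 rad.
Time lag = φ / ω = 0.494 / 1.99×10^-7 = 2.48×10^6 s = 28.7 days.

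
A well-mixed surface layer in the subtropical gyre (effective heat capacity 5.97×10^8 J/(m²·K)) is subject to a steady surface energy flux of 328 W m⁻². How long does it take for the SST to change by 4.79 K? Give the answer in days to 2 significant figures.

100 days

Areal heat capacity C = 5.97×10^8 J/(m²·K) (given).
Time required: Δt = C ΔT / F = 5.97×10^8 × 4.79 / 328 = 8.72×10^6 s.
In days: 8.72×10^6 s / (86400 s/day) = 101 days.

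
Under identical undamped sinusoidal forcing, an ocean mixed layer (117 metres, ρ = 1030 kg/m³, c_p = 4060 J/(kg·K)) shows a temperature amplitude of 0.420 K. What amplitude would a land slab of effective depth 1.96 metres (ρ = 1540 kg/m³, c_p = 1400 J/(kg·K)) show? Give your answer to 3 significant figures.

48.6 K

C_ocean = 4.89×10^8 J/(m²·K); C_land = 4.23×10^6 J/(m²·K).
A ∝ 1/C ⇒ A_land = A_ocean × C_ocean/C_land = 0.420 × 116 = 48.6 K.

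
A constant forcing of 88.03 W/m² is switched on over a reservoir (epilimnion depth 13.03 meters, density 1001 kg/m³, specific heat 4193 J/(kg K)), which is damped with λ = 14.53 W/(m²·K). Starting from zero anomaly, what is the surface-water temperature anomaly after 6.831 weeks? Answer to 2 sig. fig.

Areal heat capacity C = ρ c_p D = 1001 × 4193 × 13.03 = 5.47×10^7 J m⁻² K⁻¹.
τ = C / λ = 5.47×10^7 / 14.53 = 3.76×10^6 s.
Equilibrium anomaly ΔT_eq = F / λ = 88.03 / 14.53 = 6.06 K.
t = 6.831 weeks = 4.13×10^6 s, so t/τ = 1.10.
ΔT(t) = ΔT_eq (1 − e^(−t/τ)) = 6.06 × (1 − e^−1.10) = 4.04 K.

4.0 K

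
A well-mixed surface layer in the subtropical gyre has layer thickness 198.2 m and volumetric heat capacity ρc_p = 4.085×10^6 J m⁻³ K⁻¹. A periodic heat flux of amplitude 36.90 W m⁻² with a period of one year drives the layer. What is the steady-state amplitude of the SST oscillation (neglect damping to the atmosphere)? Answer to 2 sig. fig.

0.23 K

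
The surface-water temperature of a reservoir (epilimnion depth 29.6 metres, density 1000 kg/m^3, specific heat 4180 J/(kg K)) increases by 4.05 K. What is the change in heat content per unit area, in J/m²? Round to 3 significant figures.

Areal heat capacity C = ρ c_p D = 1000 × 4180 × 29.6 = 1.24×10^8 J m⁻² K⁻¹.
ΔQ = C ΔT = 1.24×10^8 × 4.05 = 5.01×10^8 J/m².

5.01×10^8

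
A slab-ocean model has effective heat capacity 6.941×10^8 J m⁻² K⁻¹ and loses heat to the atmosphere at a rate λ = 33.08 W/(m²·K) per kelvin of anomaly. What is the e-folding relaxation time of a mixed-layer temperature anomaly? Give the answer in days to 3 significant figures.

243 days

Areal heat capacity C = 6.941×10^8 J m⁻² K⁻¹ (given).
Relaxation time τ = C / λ = 6.94×10^8 / 33.08 = 2.10×10^7 s.
In days: 2.10×10^7 s / (86400 s/day) = 243 days.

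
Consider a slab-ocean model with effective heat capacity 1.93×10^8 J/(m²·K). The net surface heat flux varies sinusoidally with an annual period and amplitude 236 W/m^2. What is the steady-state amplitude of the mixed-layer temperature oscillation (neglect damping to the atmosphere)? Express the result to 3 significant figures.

Areal heat capacity C = 1.93×10^8 J/(m²·K) (given).
Angular frequency ω = 2π / T = 2π / 3.15×10^7 s = 1.99×10^-7 s⁻¹.
Cω = 1.93×10^8 × 1.99×10^-7 = 38.5 W/(m²·K).
Amplitude A = F₀ / (Cω) = 236 / 38.5 = 6.14 K.

6.14 K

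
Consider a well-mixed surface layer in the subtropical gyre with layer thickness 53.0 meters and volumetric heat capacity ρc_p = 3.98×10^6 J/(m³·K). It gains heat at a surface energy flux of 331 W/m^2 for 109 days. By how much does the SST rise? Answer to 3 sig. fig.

Areal heat capacity C = ρc_p × D = 3.98×10^6 × 53.0 = 2.11×10^8 J/(m^2 K).
Net heat input Q = F Δt = 331 × (109 days × 86400 s/day) = 3.12×10^9 J/m².
ΔT = Q / C = 3.12×10^9 / 2.11×10^8 = 14.8 K.

14.8 K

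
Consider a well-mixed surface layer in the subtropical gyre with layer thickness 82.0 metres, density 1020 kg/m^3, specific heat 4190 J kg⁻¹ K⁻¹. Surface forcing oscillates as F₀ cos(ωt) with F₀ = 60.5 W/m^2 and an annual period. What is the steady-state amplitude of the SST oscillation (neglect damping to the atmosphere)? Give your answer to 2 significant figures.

0.87 K

Areal heat capacity C = ρ c_p D = 1020 × 4190 × 82.0 = 3.50×10^8 J m⁻² K⁻¹.
Angular frequency ω = 2π / T = 2π / 3.15×10^7 s = 1.99×10^-7 s⁻¹.
Cω = 3.50×10^8 × 1.99×10^-7 = 69.8 W/(m²·K).
Amplitude A = F₀ / (Cω) = 60.5 / 69.8 = 0.866 K.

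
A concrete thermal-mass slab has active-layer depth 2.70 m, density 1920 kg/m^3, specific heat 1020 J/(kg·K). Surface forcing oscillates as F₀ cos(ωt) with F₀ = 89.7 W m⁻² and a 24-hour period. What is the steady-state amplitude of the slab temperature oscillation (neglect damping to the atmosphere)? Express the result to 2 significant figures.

Areal heat capacity C = ρ c_p D = 1920 × 1020 × 2.70 = 5.29×10^6 J/(m^2 K).
Angular frequency ω = 2π / T = 2π / 86400 s = 7.27×10^-5 s⁻¹.
Cω = 5.29×10^6 × 7.27×10^-5 = 385 W/(m²·K).
Amplitude A = F₀ / (Cω) = 89.7 / 385 = 0.233 K.

0.23 K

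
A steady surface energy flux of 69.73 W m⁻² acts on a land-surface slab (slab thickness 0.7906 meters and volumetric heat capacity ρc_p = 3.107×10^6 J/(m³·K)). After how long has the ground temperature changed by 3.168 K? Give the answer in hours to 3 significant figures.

31.0 hours

Areal heat capacity C = ρc_p × D = 3.107×10^6 × 0.7906 = 2.46×10^6 J/(m²·K).
Time required: Δt = C ΔT / F = 2.46×10^6 × 3.168 / 69.73 = 1.12×10^5 s.
In hours: 1.12×10^5 s / (3600 s/hour) = 31.0 hours.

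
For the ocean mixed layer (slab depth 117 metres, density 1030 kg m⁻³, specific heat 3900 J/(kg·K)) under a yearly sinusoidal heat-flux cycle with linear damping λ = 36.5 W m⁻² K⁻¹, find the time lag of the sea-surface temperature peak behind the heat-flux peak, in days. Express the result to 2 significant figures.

Areal heat capacity C = ρ c_p D = 1030 × 3900 × 117 = 4.70×10^8 J m⁻² K⁻¹.
ω = 2π / 3.15×10^7 s = 1.99×10^-7 s⁻¹.
Phase lag φ = arctan(Cω/λ) = arctan(93.6/36.5) = 1.20 rad.
Time lag = φ / ω = 1.20 / 1.99×10^-7 = 6.02×10^6 s = 69.7 days.

70 days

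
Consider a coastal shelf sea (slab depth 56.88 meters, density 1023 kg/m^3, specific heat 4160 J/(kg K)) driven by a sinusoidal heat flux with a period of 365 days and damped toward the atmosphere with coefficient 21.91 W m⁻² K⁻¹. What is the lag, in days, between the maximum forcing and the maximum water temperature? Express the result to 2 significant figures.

66 days

Areal heat capacity C = ρ c_p D = 1023 × 4160 × 56.88 = 2.42×10^8 J m⁻² K⁻¹.
ω = 2π / 3.15×10^7 s = 1.99×10^-7 s⁻¹.
Phase lag φ = arctan(Cω/λ) = arctan(48.2/21.91) = 1.14 rad.
Time lag = φ / ω = 1.14 / 1.99×10^-7 = 5.74×10^6 s = 66.5 days.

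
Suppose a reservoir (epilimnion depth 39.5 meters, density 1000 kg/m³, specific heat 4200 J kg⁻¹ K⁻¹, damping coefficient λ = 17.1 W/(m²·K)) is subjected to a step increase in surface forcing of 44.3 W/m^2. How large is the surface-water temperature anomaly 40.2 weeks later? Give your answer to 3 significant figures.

Areal heat capacity C = ρ c_p D = 1000 × 4200 × 39.5 = 1.66×10^8 J/(m²·K).
τ = C / λ = 1.66×10^8 / 17.1 = 9.70×10^6 s.
Equilibrium anomaly ΔT_eq = F / λ = 44.3 / 17.1 = 2.59 K.
t = 40.2 weeks = 2.43×10^7 s, so t/τ = 2.51.
ΔT(t) = ΔT_eq (1 − e^(−t/τ)) = 2.59 × (1 − e^−2.51) = 2.38 K.

2.38 K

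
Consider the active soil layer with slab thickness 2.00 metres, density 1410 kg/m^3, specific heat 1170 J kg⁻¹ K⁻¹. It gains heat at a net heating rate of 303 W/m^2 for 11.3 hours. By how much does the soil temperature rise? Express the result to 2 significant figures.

3.7 K

Areal heat capacity C = ρ c_p D = 1410 × 1170 × 2.00 = 3.30×10^6 J/(m²·K).
Net heat input Q = F Δt = 303 × (11.3 hours × 3600 s/hour) = 1.23×10^7 J/m².
ΔT = Q / C = 1.23×10^7 / 3.30×10^6 = 3.74 K.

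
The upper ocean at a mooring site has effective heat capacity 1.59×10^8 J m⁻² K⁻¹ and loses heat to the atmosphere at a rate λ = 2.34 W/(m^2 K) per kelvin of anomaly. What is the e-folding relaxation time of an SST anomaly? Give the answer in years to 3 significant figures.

2.15 years

Areal heat capacity C = 1.59×10^8 J m⁻² K⁻¹ (given).
Relaxation time τ = C / λ = 1.59×10^8 / 2.34 = 6.79×10^7 s.
In years: 6.79×10^7 s / (3.156×10^7 s/year) = 2.15 years.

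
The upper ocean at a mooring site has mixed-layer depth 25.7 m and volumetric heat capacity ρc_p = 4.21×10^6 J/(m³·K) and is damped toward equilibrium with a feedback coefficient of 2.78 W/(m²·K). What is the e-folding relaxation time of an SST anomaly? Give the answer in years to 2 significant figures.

Areal heat capacity C = ρc_p × D = 4.21×10^6 × 25.7 = 1.08×10^8 J m⁻² K⁻¹.
Relaxation time τ = C / λ = 1.08×10^8 / 2.78 = 3.89×10^7 s.
In years: 3.89×10^7 s / (3.156×10^7 s/year) = 1.23 years.

1.2 years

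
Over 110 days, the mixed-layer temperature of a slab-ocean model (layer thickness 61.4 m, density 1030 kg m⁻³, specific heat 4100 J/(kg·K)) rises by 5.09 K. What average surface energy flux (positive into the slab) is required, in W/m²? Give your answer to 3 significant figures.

139

Areal heat capacity C = ρ c_p D = 1030 × 4100 × 61.4 = 2.59×10^8 J/(m²·K).
Required heat per unit area: Q = C ΔT = 2.59×10^8 × 5.09 = 1.32×10^9 J/m².
Flux F = Q / Δt = 1.32×10^9 / 9.50×10^6 s = 139 W/m².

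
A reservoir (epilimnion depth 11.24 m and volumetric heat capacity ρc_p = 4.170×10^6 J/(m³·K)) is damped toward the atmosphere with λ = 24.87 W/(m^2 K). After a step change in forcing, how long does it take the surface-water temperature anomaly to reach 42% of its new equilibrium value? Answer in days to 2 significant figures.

Areal heat capacity C = ρc_p × D = 4.170×10^6 × 11.24 = 4.69×10^7 J/(m²·K).
τ = C / λ = 4.69×10^7 / 24.87 = 1.88×10^6 s.
Fraction reached: 1 − e^(−t/τ) = 0.42 ⇒ t = −τ ln(1 − 0.42) = τ × 0.545.
t = 1.03×10^6 s = 11.9 days.

12 days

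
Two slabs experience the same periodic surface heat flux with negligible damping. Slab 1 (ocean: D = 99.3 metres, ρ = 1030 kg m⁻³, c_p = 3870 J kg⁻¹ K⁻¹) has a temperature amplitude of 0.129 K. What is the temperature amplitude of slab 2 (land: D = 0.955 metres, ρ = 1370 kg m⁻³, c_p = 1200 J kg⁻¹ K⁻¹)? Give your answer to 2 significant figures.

C_ocean = 3.96×10^8 J/(m²·K); C_land = 1.57×10^6 J/(m²·K).
A ∝ 1/C ⇒ A_land = A_ocean × C_ocean/C_land = 0.129 × 252 = 32.5 K.

33 K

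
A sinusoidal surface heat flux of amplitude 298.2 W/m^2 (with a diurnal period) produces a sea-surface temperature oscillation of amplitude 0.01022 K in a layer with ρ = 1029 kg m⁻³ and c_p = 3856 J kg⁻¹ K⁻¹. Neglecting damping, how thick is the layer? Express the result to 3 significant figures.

101 m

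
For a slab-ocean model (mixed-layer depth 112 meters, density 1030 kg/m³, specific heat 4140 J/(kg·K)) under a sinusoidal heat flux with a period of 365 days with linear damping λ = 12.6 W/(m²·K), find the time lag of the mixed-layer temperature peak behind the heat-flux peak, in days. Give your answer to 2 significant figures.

Areal heat capacity C = ρ c_p D = 1030 × 4140 × 112 = 4.78×10^8 J/(m^2 K).
ω = 2π / 3.15×10^7 s = 1.99×10^-7 s⁻¹.
Phase lag φ = arctan(Cω/λ) = arctan(95.2/12.6) = 1.44 rad.
Time lag = φ / ω = 1.44 / 1.99×10^-7 = 7.22×10^6 s = 83.6 days.

84 days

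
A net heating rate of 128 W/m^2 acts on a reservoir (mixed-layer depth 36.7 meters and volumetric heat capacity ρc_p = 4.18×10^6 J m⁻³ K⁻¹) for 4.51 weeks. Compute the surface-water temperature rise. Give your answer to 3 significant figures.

2.28 K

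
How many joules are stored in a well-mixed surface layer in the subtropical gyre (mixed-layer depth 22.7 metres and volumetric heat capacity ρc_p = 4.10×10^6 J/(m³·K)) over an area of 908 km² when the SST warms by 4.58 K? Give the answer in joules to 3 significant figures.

Areal heat capacity C = ρc_p × D = 4.10×10^6 × 22.7 = 9.31×10^7 J/(m²·K).
Heat per unit area: q = C ΔT = 9.31×10^7 × 4.58 = 4.26×10^8 J/m².
Total heat: Q = q × A = 4.26×10^8 × (908 × 10⁶ m²) = 3.87×10^17 J.

3.87×10^17 J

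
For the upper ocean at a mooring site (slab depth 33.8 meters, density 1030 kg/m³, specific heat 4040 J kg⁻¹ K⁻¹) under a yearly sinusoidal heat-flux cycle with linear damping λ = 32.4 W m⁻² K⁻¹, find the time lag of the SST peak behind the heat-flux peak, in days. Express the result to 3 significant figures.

Areal heat capacity C = ρ c_p D = 1030 × 4040 × 33.8 = 1.41×10^8 J/(m^2 K).
ω = 2π / 3.15×10^7 s = 1.99×10^-7 s⁻¹.
Phase lag φ = arctan(Cω/λ) = arctan(28.0/32.4) = 0.713 rad.
Time lag = φ / ω = 0.713 / 1.99×10^-7 = 3.58×10^6 s = 41.4 days.

41.4 days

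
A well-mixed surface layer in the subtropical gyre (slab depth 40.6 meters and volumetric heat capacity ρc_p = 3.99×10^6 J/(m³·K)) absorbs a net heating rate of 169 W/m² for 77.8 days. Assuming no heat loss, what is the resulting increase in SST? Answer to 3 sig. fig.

7.01 K

Areal heat capacity C = ρc_p × D = 3.99×10^6 × 40.6 = 1.62×10^8 J m⁻² K⁻¹.
Net heat input Q = F Δt = 169 × (77.8 days × 86400 s/day) = 1.14×10^9 J/m².
ΔT = Q / C = 1.14×10^9 / 1.62×10^8 = 7.01 K.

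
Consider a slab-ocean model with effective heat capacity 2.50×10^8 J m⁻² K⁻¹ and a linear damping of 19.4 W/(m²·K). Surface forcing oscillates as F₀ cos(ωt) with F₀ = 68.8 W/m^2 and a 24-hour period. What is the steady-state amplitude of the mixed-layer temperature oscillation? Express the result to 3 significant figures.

0.00378 K

Areal heat capacity C = 2.50×10^8 J m⁻² K⁻¹ (given).
Angular frequency ω = 2π / T = 2π / 86400 s = 7.27×10^-5 s⁻¹.
√((Cω)² + λ²) = √((18200)² + 19.4²) = 18200 W/(m²·K).
Amplitude A = F₀ / √((Cω)²+λ²) = 68.8 / 18200 = 0.00378 K.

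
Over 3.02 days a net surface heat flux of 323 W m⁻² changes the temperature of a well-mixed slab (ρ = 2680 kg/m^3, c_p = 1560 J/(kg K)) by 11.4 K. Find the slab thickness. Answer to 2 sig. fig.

Heat input Q = F Δt = 323 × 2.61×10^5 s = 8.43×10^7 J/m².
Required areal heat capacity C = Q / ΔT = 7.39×10^6 J/(m²·K).
Depth D = C / (ρ c_p) = 7.39×10^6 / (2680 × 1560) = 1.77 m.

1.8 m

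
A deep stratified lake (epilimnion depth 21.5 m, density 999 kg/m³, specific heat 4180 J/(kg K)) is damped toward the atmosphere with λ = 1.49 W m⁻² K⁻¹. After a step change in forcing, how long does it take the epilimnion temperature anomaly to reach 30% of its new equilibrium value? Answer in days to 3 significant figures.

Areal heat capacity C = ρ c_p D = 999 × 4180 × 21.5 = 8.98×10^7 J m⁻² K⁻¹.
τ = C / λ = 8.98×10^7 / 1.49 = 6.03×10^7 s.
Fraction reached: 1 − e^(−t/τ) = 0.30 ⇒ t = −τ ln(1 − 0.30) = τ × 0.357.
t = 2.15×10^7 s = 249 days.

249 days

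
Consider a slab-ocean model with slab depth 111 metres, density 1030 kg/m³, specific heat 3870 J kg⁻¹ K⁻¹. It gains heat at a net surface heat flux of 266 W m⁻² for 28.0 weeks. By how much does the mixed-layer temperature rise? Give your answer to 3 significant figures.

10.2 K

Areal heat capacity C = ρ c_p D = 1030 × 3870 × 111 = 4.42×10^8 J/(m²·K).
Net heat input Q = F Δt = 266 × (28.0 weeks × 6.048×10^5 s/week) = 4.50×10^9 J/m².
ΔT = Q / C = 4.50×10^9 / 4.42×10^8 = 10.2 K.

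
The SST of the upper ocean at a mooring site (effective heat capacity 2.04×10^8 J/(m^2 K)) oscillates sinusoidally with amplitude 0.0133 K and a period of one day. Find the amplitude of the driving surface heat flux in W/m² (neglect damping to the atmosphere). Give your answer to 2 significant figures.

200

Areal heat capacity C = 2.04×10^8 J/(m^2 K) (given).
ω = 2π / 86400 s = 7.27×10^-5 s⁻¹.
Cω = 2.04×10^8 × 7.27×10^-5 = 14800 W/(m²·K).
F₀ = A × Cω = 0.0133 × 14800 = 197 W/m².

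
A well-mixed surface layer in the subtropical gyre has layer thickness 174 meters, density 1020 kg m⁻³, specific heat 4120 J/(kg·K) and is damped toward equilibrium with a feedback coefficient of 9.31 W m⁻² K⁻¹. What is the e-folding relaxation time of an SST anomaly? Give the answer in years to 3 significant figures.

Areal heat capacity C = ρ c_p D = 1020 × 4120 × 174 = 7.31×10^8 J/(m^2 K).
Relaxation time τ = C / λ = 7.31×10^8 / 9.31 = 7.85×10^7 s.
In years: 7.85×10^7 s / (3.156×10^7 s/year) = 2.49 years.

2.49 years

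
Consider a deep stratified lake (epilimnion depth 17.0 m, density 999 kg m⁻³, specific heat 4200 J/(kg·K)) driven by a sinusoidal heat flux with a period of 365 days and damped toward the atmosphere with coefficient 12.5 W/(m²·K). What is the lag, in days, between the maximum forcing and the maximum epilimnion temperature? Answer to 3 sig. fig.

Areal heat capacity C = ρ c_p D = 999 × 4200 × 17.0 = 7.13×10^7 J/(m^2 K).
ω = 2π / 3.15×10^7 s = 1.99×10^-7 s⁻¹.
Phase lag φ = arctan(Cω/λ) = arctan(14.2/12.5) = 0.849 rad.
Time lag = φ / ω = 0.849 / 1.99×10^-7 = 4.26×10^6 s = 49.3 days.

49.3 days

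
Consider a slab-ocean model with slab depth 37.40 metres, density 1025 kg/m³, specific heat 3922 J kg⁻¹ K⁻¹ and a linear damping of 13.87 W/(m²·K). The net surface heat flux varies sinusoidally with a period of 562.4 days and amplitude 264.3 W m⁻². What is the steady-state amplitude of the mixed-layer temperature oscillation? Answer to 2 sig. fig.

Areal heat capacity C = ρ c_p D = 1025 × 3922 × 37.40 = 1.50×10^8 J/(m^2 K).
Angular frequency ω = 2π / T = 2π / 4.86×10^7 s = 1.29×10^-7 s⁻¹.
√((Cω)² + λ²) = √((19.4)² + 13.87²) = 23.9 W/(m²·K).
Amplitude A = F₀ / √((Cω)²+λ²) = 264.3 / 23.9 = 11.1 K.

11 K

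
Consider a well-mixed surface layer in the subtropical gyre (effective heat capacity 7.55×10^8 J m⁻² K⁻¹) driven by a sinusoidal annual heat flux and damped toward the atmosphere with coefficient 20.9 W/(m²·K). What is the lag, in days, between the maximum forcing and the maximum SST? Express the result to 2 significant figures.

Areal heat capacity C = 7.55×10^8 J m⁻² K⁻¹ (given).
ω = 2π / 3.15×10^7 s = 1.99×10^-7 s⁻¹.
Phase lag φ = arctan(Cω/λ) = arctan(150/20.9) = 1.43 rad.
Time lag = φ / ω = 1.43 / 1.99×10^-7 = 7.19×10^6 s = 83.2 days.

83 days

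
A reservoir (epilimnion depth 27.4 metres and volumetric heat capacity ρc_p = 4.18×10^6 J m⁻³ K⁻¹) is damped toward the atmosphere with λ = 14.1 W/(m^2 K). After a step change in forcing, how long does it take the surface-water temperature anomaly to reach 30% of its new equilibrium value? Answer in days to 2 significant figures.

34 days

Areal heat capacity C = ρc_p × D = 4.18×10^6 × 27.4 = 1.15×10^8 J m⁻² K⁻¹.
τ = C / λ = 1.15×10^8 / 14.1 = 8.12×10^6 s.
Fraction reached: 1 − e^(−t/τ) = 0.30 ⇒ t = −τ ln(1 − 0.30) = τ × 0.357.
t = 2.90×10^6 s = 33.5 days.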